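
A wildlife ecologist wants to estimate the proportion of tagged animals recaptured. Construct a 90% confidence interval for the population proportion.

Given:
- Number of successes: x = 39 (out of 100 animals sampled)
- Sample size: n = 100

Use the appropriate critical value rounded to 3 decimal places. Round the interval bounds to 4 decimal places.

Sample proportion: p̂ = 39/100 = 0.390000

Check conditions for normal approximation:
  np̂ = 39 ≥ 10 ✓
  n(1-p̂) = 61 ≥ 10 ✓

The sample is large enough, so use a z-interval (normal approximation) for the proportion.

For 90% confidence, z* = 1.645 (from standard normal table)

Standard error: SE = √(p̂(1-p̂)/n) = √(0.390000×0.610000/100) = 0.04877499

Margin of error: E = z* × SE = 1.645 × 0.04877499 = 0.080235

Z-interval: p̂ ± E = 0.390000 ± 0.080235 = (0.309765, 0.470235)

Rounded to 4 decimal places:

(0.3098, 0.4702)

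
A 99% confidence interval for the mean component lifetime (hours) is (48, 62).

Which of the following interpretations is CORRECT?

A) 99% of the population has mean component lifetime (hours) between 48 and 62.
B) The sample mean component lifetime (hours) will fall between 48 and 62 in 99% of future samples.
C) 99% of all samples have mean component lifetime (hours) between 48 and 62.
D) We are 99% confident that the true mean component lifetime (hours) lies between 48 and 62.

A confidence interval represents our confidence in the procedure, not a probability statement about the parameter.

Key concept: If we repeated this sampling process many times and computed a 99% CI each time, about 99% of those intervals would contain the true population parameter.

For this specific interval (48, 62):
- Midpoint (point estimate): 55
- Margin of error: 7

The correct interpretation is the one stating confidence that the true parameter lies in the interval — option D.

D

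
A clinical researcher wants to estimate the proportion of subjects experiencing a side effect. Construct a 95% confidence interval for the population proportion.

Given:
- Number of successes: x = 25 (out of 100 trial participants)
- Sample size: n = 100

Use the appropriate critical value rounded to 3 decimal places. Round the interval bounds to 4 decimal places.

Sample proportion: p̂ = 25/100 = 0.250000

Check conditions for normal approximation:
  np̂ = 25 ≥ 10 ✓
  n(1-p̂) = 75 ≥ 10 ✓

The sample is large enough, so use a z-interval (normal approximation) for the proportion.

For 95% confidence, z* = 1.96 (from standard normal table)

Standard error: SE = √(p̂(1-p̂)/n) = √(0.250000×0.750000/100) = 0.04330127

Margin of error: E = z* × SE = 1.96 × 0.04330127 = 0.084870

Z-interval: p̂ ± E = 0.250000 ± 0.084870 = (0.165130, 0.334870)

Rounded to 4 decimal places:

(0.1651, 0.3349)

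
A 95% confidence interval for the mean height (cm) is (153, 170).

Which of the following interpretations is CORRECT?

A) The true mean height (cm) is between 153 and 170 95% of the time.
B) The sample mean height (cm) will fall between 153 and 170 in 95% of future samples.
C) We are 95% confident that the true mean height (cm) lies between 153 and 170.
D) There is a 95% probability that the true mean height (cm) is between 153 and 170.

A confidence interval represents our confidence in the procedure, not a probability statement about the parameter.

Key concept: If we repeated this sampling process many times and computed a 95% CI each time, about 95% of those intervals would contain the true population parameter.

For this specific interval (153, 170):
- Midpoint (point estimate): 161.5
- Margin of error: 8.5

The correct interpretation is the one stating confidence that the true parameter lies in the interval — option C.

C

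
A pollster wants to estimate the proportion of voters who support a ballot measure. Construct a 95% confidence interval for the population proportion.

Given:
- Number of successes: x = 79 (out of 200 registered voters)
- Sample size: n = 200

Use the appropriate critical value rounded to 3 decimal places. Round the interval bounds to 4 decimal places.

Sample proportion: p̂ = 79/200 = 0.395000

Check conditions for normal approximation:
  np̂ = 79 ≥ 10 ✓
  n(1-p̂) = 121 ≥ 10 ✓

The sample is large enough, so use a z-interval (normal approximation) for the proportion.

For 95% confidence, z* = 1.96 (from standard normal table)

Standard error: SE = √(p̂(1-p̂)/n) = √(0.395000×0.605000/200) = 0.03456696

Margin of error: E = z* × SE = 1.96 × 0.03456696 = 0.067751

Z-interval: p̂ ± E = 0.395000 ± 0.067751 = (0.327249, 0.462751)

Rounded to 4 decimal places:

(0.3272, 0.4628)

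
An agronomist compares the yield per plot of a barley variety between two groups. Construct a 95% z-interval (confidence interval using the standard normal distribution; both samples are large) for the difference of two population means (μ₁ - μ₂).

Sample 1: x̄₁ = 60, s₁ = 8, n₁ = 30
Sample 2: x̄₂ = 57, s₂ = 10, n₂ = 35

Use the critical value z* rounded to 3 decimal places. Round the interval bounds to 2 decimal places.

Both samples are large (n₁ = 30 ≥ 30, n₂ = 35 ≥ 30), so a z-interval for the difference of means applies.

Point estimate: x̄₁ - x̄₂ = 60 - 57 = 3

Standard error: SE = √(s₁²/n₁ + s₂²/n₂)
= √(8²/30 + 10²/35)
= √(2.133333 + 2.857143)
= 2.233937

For 95% confidence, z* = 1.96 (from standard normal table)
Margin of error: E = z* × SE = 1.96 × 2.233937 = 4.3785

Z-interval: (x̄₁ - x̄₂) ± E = 3 ± 4.3785 = (-1.3785, 7.3785)

Rounded to 2 decimal places:

(-1.38, 7.38)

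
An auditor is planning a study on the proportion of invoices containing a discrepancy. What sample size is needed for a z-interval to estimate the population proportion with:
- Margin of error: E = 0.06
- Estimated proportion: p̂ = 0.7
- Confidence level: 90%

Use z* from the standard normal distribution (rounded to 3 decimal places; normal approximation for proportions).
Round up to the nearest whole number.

Using z* for proportion z-interval (normal approximation).

For 90% confidence, z* = 1.645 (from standard normal table)

Sample size formula for proportion z-interval: n = z*²p̂(1-p̂)/E²

n = 1.645² × 0.7 × 0.3 / 0.06²
  = 2.706025 × 0.21 / 0.0036
  = 157.8515

Round up to the nearest whole number: n = 158

158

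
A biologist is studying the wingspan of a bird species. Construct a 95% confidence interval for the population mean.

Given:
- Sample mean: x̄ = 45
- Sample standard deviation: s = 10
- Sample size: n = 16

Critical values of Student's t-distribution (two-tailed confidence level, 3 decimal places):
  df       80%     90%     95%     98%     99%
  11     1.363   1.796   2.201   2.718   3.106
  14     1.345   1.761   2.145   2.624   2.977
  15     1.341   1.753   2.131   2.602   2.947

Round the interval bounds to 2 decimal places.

The population standard deviation σ is unknown (only the sample standard deviation s is given), so use a t-interval with df = n - 1 = 16 - 1 = 15.

For 95% confidence with df = 15, t* = 2.131 (from t-table)

Standard error: SE = s/√n = 10/√16 = 2.500000

Margin of error: E = t* × SE = 2.131 × 2.500000 = 5.3275

T-interval: x̄ ± E = 45 ± 5.3275 = (39.6725, 50.3275)

Rounded to 2 decimal places:

(39.67, 50.33)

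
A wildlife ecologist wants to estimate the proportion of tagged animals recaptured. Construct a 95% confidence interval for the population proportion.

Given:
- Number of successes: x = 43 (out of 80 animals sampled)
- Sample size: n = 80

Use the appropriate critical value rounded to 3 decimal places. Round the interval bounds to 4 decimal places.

Sample proportion: p̂ = 43/80 = 0.537500

Check conditions for normal approximation:
  np̂ = 43 ≥ 10 ✓
  n(1-p̂) = 37 ≥ 10 ✓

The sample is large enough, so use a z-interval (normal approximation) for the proportion.

For 95% confidence, z* = 1.96 (from standard normal table)

Standard error: SE = √(p̂(1-p̂)/n) = √(0.537500×0.462500/80) = 0.05574425

Margin of error: E = z* × SE = 1.96 × 0.05574425 = 0.109259

Z-interval: p̂ ± E = 0.537500 ± 0.109259 = (0.428241, 0.646759)

Rounded to 4 decimal places:

(0.4282, 0.6468)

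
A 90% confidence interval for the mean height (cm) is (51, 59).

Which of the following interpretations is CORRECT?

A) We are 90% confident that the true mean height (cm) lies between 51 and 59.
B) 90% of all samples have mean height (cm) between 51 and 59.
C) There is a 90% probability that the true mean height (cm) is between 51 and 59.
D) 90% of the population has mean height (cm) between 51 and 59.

A confidence interval represents our confidence in the procedure, not a probability statement about the parameter.

Key concept: If we repeated this sampling process many times and computed a 90% CI each time, about 90% of those intervals would contain the true population parameter.

For this specific interval (51, 59):
- Midpoint (point estimate): 55
- Margin of error: 4

The correct interpretation is the one stating confidence that the true parameter lies in the interval — option A.

A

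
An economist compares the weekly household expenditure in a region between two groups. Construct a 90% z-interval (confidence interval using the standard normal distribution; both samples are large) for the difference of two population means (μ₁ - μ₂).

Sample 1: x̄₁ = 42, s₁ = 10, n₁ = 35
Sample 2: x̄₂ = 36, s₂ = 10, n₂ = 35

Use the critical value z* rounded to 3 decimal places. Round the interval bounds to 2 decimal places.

Both samples are large (n₁ = 35 ≥ 30, n₂ = 35 ≥ 30), so a z-interval for the difference of means applies.

Point estimate: x̄₁ - x̄₂ = 42 - 36 = 6

Standard error: SE = √(s₁²/n₁ + s₂²/n₂)
= √(10²/35 + 10²/35)
= √(2.857143 + 2.857143)
= 2.390457

For 90% confidence, z* = 1.645 (from standard normal table)
Margin of error: E = z* × SE = 1.645 × 2.390457 = 3.9323

Z-interval: (x̄₁ - x̄₂) ± E = 6 ± 3.9323 = (2.0677, 9.9323)

Rounded to 2 decimal places:

(2.07, 9.93)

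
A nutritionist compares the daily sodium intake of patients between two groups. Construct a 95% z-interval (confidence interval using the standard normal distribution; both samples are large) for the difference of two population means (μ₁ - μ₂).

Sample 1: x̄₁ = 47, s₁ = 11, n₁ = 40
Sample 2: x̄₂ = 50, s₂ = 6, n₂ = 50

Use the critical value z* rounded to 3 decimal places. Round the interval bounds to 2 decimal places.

Both samples are large (n₁ = 40 ≥ 30, n₂ = 50 ≥ 30), so a z-interval for the difference of means applies.

Point estimate: x̄₁ - x̄₂ = 47 - 50 = -3

Standard error: SE = √(s₁²/n₁ + s₂²/n₂)
= √(11²/40 + 6²/50)
= √(3.025000 + 0.720000)
= 1.935200

For 95% confidence, z* = 1.96 (from standard normal table)
Margin of error: E = z* × SE = 1.96 × 1.935200 = 3.7930

Z-interval: (x̄₁ - x̄₂) ± E = -3 ± 3.7930 = (-6.7930, 0.7930)

Rounded to 2 decimal places:

(-6.79, 0.79)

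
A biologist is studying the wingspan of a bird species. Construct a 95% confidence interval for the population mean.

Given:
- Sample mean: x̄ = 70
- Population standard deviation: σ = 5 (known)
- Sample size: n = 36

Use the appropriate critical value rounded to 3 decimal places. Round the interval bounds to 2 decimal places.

The population standard deviation σ is known, so use a z-interval (standard normal critical value).

For 95% confidence, z* = 1.96 (from standard normal table)

Standard error: SE = σ/√n = 5/√36 = 0.833333

Margin of error: E = z* × SE = 1.96 × 0.833333 = 1.6333

Z-interval: x̄ ± E = 70 ± 1.6333 = (68.3667, 71.6333)

Rounded to 2 decimal places:

(68.37, 71.63)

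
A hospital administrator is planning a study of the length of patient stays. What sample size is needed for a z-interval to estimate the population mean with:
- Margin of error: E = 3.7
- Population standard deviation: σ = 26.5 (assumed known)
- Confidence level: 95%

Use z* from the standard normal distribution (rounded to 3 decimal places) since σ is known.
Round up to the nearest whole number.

Using z* since population σ is known (z-interval formula).

For 95% confidence, z* = 1.96 (from standard normal table)

Sample size formula for z-interval: n = (z*σ/E)²

n = (1.96 × 26.5 / 3.7)²
  = (14.037838)²
  = 197.0609

Round up to the nearest whole number: n = 198

198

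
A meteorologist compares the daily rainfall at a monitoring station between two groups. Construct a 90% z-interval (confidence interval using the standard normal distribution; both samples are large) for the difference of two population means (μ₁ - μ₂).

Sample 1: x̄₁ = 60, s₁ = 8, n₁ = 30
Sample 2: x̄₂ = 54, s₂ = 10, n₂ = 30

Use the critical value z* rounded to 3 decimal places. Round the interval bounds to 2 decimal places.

Both samples are large (n₁ = 30 ≥ 30, n₂ = 30 ≥ 30), so a z-interval for the difference of means applies.

Point estimate: x̄₁ - x̄₂ = 60 - 54 = 6

Standard error: SE = √(s₁²/n₁ + s₂²/n₂)
= √(8²/30 + 10²/30)
= √(2.133333 + 3.333333)
= 2.338090

For 90% confidence, z* = 1.645 (from standard normal table)
Margin of error: E = z* × SE = 1.645 × 2.338090 = 3.8462

Z-interval: (x̄₁ - x̄₂) ± E = 6 ± 3.8462 = (2.1538, 9.8462)

Rounded to 2 decimal places:

(2.15, 9.85)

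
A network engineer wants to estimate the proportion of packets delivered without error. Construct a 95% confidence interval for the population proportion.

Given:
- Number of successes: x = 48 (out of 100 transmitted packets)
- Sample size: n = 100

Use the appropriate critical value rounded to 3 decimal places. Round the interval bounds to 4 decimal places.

Sample proportion: p̂ = 48/100 = 0.480000

Check conditions for normal approximation:
  np̂ = 48 ≥ 10 ✓
  n(1-p̂) = 52 ≥ 10 ✓

The sample is large enough, so use a z-interval (normal approximation) for the proportion.

For 95% confidence, z* = 1.96 (from standard normal table)

Standard error: SE = √(p̂(1-p̂)/n) = √(0.480000×0.520000/100) = 0.04995998

Margin of error: E = z* × SE = 1.96 × 0.04995998 = 0.097922

Z-interval: p̂ ± E = 0.480000 ± 0.097922 = (0.382078, 0.577922)

Rounded to 4 decimal places:

(0.3821, 0.5779)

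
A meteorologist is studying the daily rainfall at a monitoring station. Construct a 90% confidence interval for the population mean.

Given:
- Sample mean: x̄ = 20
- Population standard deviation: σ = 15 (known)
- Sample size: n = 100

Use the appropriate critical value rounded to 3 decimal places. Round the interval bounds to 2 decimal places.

The population standard deviation σ is known, so use a z-interval (standard normal critical value).

For 90% confidence, z* = 1.645 (from standard normal table)

Standard error: SE = σ/√n = 15/√100 = 1.500000

Margin of error: E = z* × SE = 1.645 × 1.500000 = 2.4675

Z-interval: x̄ ± E = 20 ± 2.4675 = (17.5325, 22.4675)

Rounded to 2 decimal places:

(17.53, 22.47)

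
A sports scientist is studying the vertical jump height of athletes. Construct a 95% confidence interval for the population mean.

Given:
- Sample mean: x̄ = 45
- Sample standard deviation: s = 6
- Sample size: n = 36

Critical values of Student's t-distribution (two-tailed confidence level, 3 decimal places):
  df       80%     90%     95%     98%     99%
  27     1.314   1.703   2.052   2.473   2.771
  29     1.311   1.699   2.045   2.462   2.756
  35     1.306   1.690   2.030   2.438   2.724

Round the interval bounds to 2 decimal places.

The population standard deviation σ is unknown (only the sample standard deviation s is given), so use a t-interval with df = n - 1 = 36 - 1 = 35.

For 95% confidence with df = 35, t* = 2.030 (from t-table)

Standard error: SE = s/√n = 6/√36 = 1.000000

Margin of error: E = t* × SE = 2.030 × 1.000000 = 2.0300

T-interval: x̄ ± E = 45 ± 2.0300 = (42.9700, 47.0300)

Rounded to 2 decimal places:

(42.97, 47.03)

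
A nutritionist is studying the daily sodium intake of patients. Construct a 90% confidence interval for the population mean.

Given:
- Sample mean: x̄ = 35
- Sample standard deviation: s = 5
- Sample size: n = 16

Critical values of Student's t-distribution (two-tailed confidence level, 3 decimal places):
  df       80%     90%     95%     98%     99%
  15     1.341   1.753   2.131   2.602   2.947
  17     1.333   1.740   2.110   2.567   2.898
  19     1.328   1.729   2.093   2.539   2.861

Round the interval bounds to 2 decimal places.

The population standard deviation σ is unknown (only the sample standard deviation s is given), so use a t-interval with df = n - 1 = 16 - 1 = 15.

For 90% confidence with df = 15, t* = 1.753 (from t-table)

Standard error: SE = s/√n = 5/√16 = 1.250000

Margin of error: E = t* × SE = 1.753 × 1.250000 = 2.1912

T-interval: x̄ ± E = 35 ± 2.1912 = (32.8088, 37.1912)

Rounded to 2 decimal places:

(32.81, 37.19)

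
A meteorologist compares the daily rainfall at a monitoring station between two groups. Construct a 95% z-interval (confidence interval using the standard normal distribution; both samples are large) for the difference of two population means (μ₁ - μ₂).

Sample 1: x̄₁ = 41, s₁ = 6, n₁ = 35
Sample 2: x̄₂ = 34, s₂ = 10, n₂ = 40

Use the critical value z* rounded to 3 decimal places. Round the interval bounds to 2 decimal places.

Both samples are large (n₁ = 35 ≥ 30, n₂ = 40 ≥ 30), so a z-interval for the difference of means applies.

Point estimate: x̄₁ - x̄₂ = 41 - 34 = 7

Standard error: SE = √(s₁²/n₁ + s₂²/n₂)
= √(6²/35 + 10²/40)
= √(1.028571 + 2.500000)
= 1.878449

For 95% confidence, z* = 1.96 (from standard normal table)
Margin of error: E = z* × SE = 1.96 × 1.878449 = 3.6818

Z-interval: (x̄₁ - x̄₂) ± E = 7 ± 3.6818 = (3.3182, 10.6818)

Rounded to 2 decimal places:

(3.32, 10.68)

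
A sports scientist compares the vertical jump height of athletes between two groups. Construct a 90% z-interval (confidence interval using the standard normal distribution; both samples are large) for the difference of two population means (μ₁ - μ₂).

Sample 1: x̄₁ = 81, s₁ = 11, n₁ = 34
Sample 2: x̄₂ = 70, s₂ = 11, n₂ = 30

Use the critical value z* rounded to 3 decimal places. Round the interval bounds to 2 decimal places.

Both samples are large (n₁ = 34 ≥ 30, n₂ = 30 ≥ 30), so a z-interval for the difference of means applies.

Point estimate: x̄₁ - x̄₂ = 81 - 70 = 11

Standard error: SE = √(s₁²/n₁ + s₂²/n₂)
= √(11²/34 + 11²/30)
= √(3.558824 + 4.033333)
= 2.755387

For 90% confidence, z* = 1.645 (from standard normal table)
Margin of error: E = z* × SE = 1.645 × 2.755387 = 4.5326

Z-interval: (x̄₁ - x̄₂) ± E = 11 ± 4.5326 = (6.4674, 15.5326)

Rounded to 2 decimal places:

(6.47, 15.53)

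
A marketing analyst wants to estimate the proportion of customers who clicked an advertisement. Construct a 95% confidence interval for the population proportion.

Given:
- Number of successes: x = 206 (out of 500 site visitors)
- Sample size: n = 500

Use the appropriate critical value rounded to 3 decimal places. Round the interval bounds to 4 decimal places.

Sample proportion: p̂ = 206/500 = 0.412000

Check conditions for normal approximation:
  np̂ = 206 ≥ 10 ✓
  n(1-p̂) = 294 ≥ 10 ✓

The sample is large enough, so use a z-interval (normal approximation) for the proportion.

For 95% confidence, z* = 1.96 (from standard normal table)

Standard error: SE = √(p̂(1-p̂)/n) = √(0.412000×0.588000/500) = 0.02201163

Margin of error: E = z* × SE = 1.96 × 0.02201163 = 0.043143

Z-interval: p̂ ± E = 0.412000 ± 0.043143 = (0.368857, 0.455143)

Rounded to 4 decimal places:

(0.3689, 0.4551)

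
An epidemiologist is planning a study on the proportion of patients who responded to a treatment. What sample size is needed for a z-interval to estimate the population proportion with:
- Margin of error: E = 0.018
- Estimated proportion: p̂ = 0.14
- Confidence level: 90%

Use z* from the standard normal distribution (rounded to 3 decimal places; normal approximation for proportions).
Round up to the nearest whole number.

Using z* for proportion z-interval (normal approximation).

For 90% confidence, z* = 1.645 (from standard normal table)

Sample size formula for proportion z-interval: n = z*²p̂(1-p̂)/E²

n = 1.645² × 0.14 × 0.86 / 0.018²
  = 2.706025 × 0.1204 / 0.000324
  = 1005.5723

Round up to the nearest whole number: n = 1006

1006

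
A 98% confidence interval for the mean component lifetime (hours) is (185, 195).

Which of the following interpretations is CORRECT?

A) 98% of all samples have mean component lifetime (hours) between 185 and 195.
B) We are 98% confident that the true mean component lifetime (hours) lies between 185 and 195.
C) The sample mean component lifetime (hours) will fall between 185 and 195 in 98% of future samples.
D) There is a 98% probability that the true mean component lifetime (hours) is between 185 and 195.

A confidence interval represents our confidence in the procedure, not a probability statement about the parameter.

Key concept: If we repeated this sampling process many times and computed a 98% CI each time, about 98% of those intervals would contain the true population parameter.

For this specific interval (185, 195):
- Midpoint (point estimate): 190
- Margin of error: 5

The correct interpretation is the one stating confidence that the true parameter lies in the interval — option B.

B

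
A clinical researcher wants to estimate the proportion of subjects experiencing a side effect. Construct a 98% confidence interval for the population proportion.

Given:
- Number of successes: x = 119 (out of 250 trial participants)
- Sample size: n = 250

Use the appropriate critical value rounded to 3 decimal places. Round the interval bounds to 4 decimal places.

Sample proportion: p̂ = 119/250 = 0.476000

Check conditions for normal approximation:
  np̂ = 119 ≥ 10 ✓
  n(1-p̂) = 131 ≥ 10 ✓

The sample is large enough, so use a z-interval (normal approximation) for the proportion.

For 98% confidence, z* = 2.326 (from standard normal table)

Standard error: SE = √(p̂(1-p̂)/n) = √(0.476000×0.524000/250) = 0.03158633

Margin of error: E = z* × SE = 2.326 × 0.03158633 = 0.073470

Z-interval: p̂ ± E = 0.476000 ± 0.073470 = (0.402530, 0.549470)

Rounded to 4 decimal places:

(0.4025, 0.5495)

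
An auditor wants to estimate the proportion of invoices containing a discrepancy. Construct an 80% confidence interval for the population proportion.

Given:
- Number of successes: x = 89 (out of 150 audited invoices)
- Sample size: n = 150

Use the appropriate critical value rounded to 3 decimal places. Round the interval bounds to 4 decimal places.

Sample proportion: p̂ = 89/150 = 0.593333

Check conditions for normal approximation:
  np̂ = 89 ≥ 10 ✓
  n(1-p̂) = 61 ≥ 10 ✓

The sample is large enough, so use a z-interval (normal approximation) for the proportion.

For 80% confidence, z* = 1.282 (from standard normal table)

Standard error: SE = √(p̂(1-p̂)/n) = √(0.593333×0.406667/150) = 0.04010726

Margin of error: E = z* × SE = 1.282 × 0.04010726 = 0.051418

Z-interval: p̂ ± E = 0.593333 ± 0.051418 = (0.541916, 0.644751)

Rounded to 4 decimal places:

(0.5419, 0.6448)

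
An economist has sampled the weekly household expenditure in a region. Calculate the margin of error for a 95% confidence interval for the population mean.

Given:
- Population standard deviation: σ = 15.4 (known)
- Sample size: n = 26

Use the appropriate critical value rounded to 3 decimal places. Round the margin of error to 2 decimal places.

The population standard deviation σ is known, so use the z-interval margin of error formula.

For 95% confidence, z* = 1.96 (from standard normal table)

Margin of error formula for z-interval: E = z* × σ/√n

E = 1.96 × 15.4/√26
  = 1.96 × 3.020188
  = 5.9196

Rounded to 2 decimal places:

5.92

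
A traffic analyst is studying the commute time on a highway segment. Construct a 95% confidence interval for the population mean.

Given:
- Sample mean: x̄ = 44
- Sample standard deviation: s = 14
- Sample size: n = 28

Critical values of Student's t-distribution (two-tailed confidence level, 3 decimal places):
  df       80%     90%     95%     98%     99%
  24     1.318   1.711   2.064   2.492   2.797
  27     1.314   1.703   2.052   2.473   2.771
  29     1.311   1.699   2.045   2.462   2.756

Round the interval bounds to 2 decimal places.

The population standard deviation σ is unknown (only the sample standard deviation s is given), so use a t-interval with df = n - 1 = 28 - 1 = 27.

For 95% confidence with df = 27, t* = 2.052 (from t-table)

Standard error: SE = s/√n = 14/√28 = 2.645751

Margin of error: E = t* × SE = 2.052 × 2.645751 = 5.4291

T-interval: x̄ ± E = 44 ± 5.4291 = (38.5709, 49.4291)

Rounded to 2 decimal places:

(38.57, 49.43)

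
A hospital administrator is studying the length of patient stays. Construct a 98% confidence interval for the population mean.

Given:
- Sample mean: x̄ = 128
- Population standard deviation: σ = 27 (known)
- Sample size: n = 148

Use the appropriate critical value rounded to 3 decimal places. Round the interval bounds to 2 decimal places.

The population standard deviation σ is known, so use a z-interval (standard normal critical value).

For 98% confidence, z* = 2.326 (from standard normal table)

Standard error: SE = σ/√n = 27/√148 = 2.219386

Margin of error: E = z* × SE = 2.326 × 2.219386 = 5.1623

Z-interval: x̄ ± E = 128 ± 5.1623 = (122.8377, 133.1623)

Rounded to 2 decimal places:

(122.84, 133.16)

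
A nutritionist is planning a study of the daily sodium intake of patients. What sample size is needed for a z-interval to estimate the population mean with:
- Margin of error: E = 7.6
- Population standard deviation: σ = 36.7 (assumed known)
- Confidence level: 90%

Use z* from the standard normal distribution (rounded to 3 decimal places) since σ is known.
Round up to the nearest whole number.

Using z* since population σ is known (z-interval formula).

For 90% confidence, z* = 1.645 (from standard normal table)

Sample size formula for z-interval: n = (z*σ/E)²

n = (1.645 × 36.7 / 7.6)²
  = (7.943618)²
  = 63.1011

Round up to the nearest whole number: n = 64

64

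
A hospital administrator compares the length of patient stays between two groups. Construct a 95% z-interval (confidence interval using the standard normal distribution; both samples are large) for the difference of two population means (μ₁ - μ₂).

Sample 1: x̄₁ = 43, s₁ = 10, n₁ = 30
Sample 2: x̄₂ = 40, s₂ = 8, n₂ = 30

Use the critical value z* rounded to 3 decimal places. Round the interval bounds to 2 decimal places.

Both samples are large (n₁ = 30 ≥ 30, n₂ = 30 ≥ 30), so a z-interval for the difference of means applies.

Point estimate: x̄₁ - x̄₂ = 43 - 40 = 3

Standard error: SE = √(s₁²/n₁ + s₂²/n₂)
= √(10²/30 + 8²/30)
= √(3.333333 + 2.133333)
= 2.338090

For 95% confidence, z* = 1.96 (from standard normal table)
Margin of error: E = z* × SE = 1.96 × 2.338090 = 4.5827

Z-interval: (x̄₁ - x̄₂) ± E = 3 ± 4.5827 = (-1.5827, 7.5827)

Rounded to 2 decimal places:

(-1.58, 7.58)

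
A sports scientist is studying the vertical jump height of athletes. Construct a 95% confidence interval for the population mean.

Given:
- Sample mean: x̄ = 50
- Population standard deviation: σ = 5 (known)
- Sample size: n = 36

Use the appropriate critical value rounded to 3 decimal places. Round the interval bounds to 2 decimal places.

The population standard deviation σ is known, so use a z-interval (standard normal critical value).

For 95% confidence, z* = 1.96 (from standard normal table)

Standard error: SE = σ/√n = 5/√36 = 0.833333

Margin of error: E = z* × SE = 1.96 × 0.833333 = 1.6333

Z-interval: x̄ ± E = 50 ± 1.6333 = (48.3667, 51.6333)

Rounded to 2 decimal places:

(48.37, 51.63)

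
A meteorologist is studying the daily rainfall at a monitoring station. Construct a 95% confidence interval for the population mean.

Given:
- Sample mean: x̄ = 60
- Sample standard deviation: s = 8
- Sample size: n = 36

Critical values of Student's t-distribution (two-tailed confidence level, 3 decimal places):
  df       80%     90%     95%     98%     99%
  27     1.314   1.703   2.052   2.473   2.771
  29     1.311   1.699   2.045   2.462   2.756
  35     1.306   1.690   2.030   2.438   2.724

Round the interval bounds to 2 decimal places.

The population standard deviation σ is unknown (only the sample standard deviation s is given), so use a t-interval with df = n - 1 = 36 - 1 = 35.

For 95% confidence with df = 35, t* = 2.030 (from t-table)

Standard error: SE = s/√n = 8/√36 = 1.333333

Margin of error: E = t* × SE = 2.030 × 1.333333 = 2.7067

T-interval: x̄ ± E = 60 ± 2.7067 = (57.2933, 62.7067)

Rounded to 2 decimal places:

(57.29, 62.71)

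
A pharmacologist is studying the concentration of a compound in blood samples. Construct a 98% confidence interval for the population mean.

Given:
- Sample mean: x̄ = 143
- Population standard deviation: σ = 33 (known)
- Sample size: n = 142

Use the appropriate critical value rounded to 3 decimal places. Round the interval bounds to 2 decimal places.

The population standard deviation σ is known, so use a z-interval (standard normal critical value).

For 98% confidence, z* = 2.326 (from standard normal table)

Standard error: SE = σ/√n = 33/√142 = 2.769298

Margin of error: E = z* × SE = 2.326 × 2.769298 = 6.4414

Z-interval: x̄ ± E = 143 ± 6.4414 = (136.5586, 149.4414)

Rounded to 2 decimal places:

(136.56, 149.44)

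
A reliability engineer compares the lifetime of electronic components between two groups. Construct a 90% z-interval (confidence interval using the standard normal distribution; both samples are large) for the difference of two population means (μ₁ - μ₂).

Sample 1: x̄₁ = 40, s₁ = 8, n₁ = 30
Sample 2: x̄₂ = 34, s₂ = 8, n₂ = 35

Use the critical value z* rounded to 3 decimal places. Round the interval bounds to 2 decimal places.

Both samples are large (n₁ = 30 ≥ 30, n₂ = 35 ≥ 30), so a z-interval for the difference of means applies.

Point estimate: x̄₁ - x̄₂ = 40 - 34 = 6

Standard error: SE = √(s₁²/n₁ + s₂²/n₂)
= √(8²/30 + 8²/35)
= √(2.133333 + 1.828571)
= 1.990453

For 90% confidence, z* = 1.645 (from standard normal table)
Margin of error: E = z* × SE = 1.645 × 1.990453 = 3.2743

Z-interval: (x̄₁ - x̄₂) ± E = 6 ± 3.2743 = (2.7257, 9.2743)

Rounded to 2 decimal places:

(2.73, 9.27)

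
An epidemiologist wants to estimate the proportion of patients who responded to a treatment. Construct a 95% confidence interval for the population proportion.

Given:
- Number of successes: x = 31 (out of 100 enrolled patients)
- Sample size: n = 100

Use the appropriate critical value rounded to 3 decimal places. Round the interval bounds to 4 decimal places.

Sample proportion: p̂ = 31/100 = 0.310000

Check conditions for normal approximation:
  np̂ = 31 ≥ 10 ✓
  n(1-p̂) = 69 ≥ 10 ✓

The sample is large enough, so use a z-interval (normal approximation) for the proportion.

For 95% confidence, z* = 1.96 (from standard normal table)

Standard error: SE = √(p̂(1-p̂)/n) = √(0.310000×0.690000/100) = 0.04624932

Margin of error: E = z* × SE = 1.96 × 0.04624932 = 0.090649

Z-interval: p̂ ± E = 0.310000 ± 0.090649 = (0.219351, 0.400649)

Rounded to 4 decimal places:

(0.2194, 0.4006)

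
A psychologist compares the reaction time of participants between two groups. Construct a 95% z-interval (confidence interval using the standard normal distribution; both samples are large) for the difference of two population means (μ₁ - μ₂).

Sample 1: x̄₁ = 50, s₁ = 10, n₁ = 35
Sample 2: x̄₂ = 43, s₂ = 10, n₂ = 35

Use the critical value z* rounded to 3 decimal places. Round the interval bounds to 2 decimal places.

Both samples are large (n₁ = 35 ≥ 30, n₂ = 35 ≥ 30), so a z-interval for the difference of means applies.

Point estimate: x̄₁ - x̄₂ = 50 - 43 = 7

Standard error: SE = √(s₁²/n₁ + s₂²/n₂)
= √(10²/35 + 10²/35)
= √(2.857143 + 2.857143)
= 2.390457

For 95% confidence, z* = 1.96 (from standard normal table)
Margin of error: E = z* × SE = 1.96 × 2.390457 = 4.6853

Z-interval: (x̄₁ - x̄₂) ± E = 7 ± 4.6853 = (2.3147, 11.6853)

Rounded to 2 decimal places:

(2.31, 11.69)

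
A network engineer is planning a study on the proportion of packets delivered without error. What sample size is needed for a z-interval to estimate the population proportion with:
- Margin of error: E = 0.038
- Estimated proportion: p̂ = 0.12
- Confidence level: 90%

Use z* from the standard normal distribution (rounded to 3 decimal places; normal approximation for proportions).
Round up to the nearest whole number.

Using z* for proportion z-interval (normal approximation).

For 90% confidence, z* = 1.645 (from standard normal table)

Sample size formula for proportion z-interval: n = z*²p̂(1-p̂)/E²

n = 1.645² × 0.12 × 0.88 / 0.038²
  = 2.706025 × 0.1056 / 0.001444
  = 197.8921

Round up to the nearest whole number: n = 198

198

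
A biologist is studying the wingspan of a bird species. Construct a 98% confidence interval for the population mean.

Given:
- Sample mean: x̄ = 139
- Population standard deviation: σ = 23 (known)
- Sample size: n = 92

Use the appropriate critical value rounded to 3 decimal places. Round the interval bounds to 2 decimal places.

The population standard deviation σ is known, so use a z-interval (standard normal critical value).

For 98% confidence, z* = 2.326 (from standard normal table)

Standard error: SE = σ/√n = 23/√92 = 2.397916

Margin of error: E = z* × SE = 2.326 × 2.397916 = 5.5776

Z-interval: x̄ ± E = 139 ± 5.5776 = (133.4224, 144.5776)

Rounded to 2 decimal places:

(133.42, 144.58)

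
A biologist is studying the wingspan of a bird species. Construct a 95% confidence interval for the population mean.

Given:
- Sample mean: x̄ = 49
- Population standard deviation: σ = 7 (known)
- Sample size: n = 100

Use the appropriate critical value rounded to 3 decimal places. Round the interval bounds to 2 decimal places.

The population standard deviation σ is known, so use a z-interval (standard normal critical value).

For 95% confidence, z* = 1.96 (from standard normal table)

Standard error: SE = σ/√n = 7/√100 = 0.700000

Margin of error: E = z* × SE = 1.96 × 0.700000 = 1.3720

Z-interval: x̄ ± E = 49 ± 1.3720 = (47.6280, 50.3720)

Rounded to 2 decimal places:

(47.63, 50.37)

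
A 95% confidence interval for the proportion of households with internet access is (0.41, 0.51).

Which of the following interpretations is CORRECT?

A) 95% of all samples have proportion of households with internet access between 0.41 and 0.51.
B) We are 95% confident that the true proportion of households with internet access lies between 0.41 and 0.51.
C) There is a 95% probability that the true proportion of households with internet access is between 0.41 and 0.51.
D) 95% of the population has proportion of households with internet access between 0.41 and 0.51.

A confidence interval represents our confidence in the procedure, not a probability statement about the parameter.

Key concept: If we repeated this sampling process many times and computed a 95% CI each time, about 95% of those intervals would contain the true population parameter.

For this specific interval (0.41, 0.51):
- Midpoint (point estimate): 0.46
- Margin of error: 0.05

The correct interpretation is the one stating confidence that the true parameter lies in the interval — option B.

B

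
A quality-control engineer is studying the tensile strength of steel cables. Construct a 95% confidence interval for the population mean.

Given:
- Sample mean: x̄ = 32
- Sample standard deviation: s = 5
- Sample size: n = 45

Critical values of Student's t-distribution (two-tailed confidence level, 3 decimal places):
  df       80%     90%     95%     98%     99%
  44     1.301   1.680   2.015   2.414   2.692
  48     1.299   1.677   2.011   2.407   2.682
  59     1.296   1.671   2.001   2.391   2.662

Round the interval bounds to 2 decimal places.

The population standard deviation σ is unknown (only the sample standard deviation s is given), so use a t-interval with df = n - 1 = 45 - 1 = 44.

For 95% confidence with df = 44, t* = 2.015 (from t-table)

Standard error: SE = s/√n = 5/√45 = 0.745356

Margin of error: E = t* × SE = 2.015 × 0.745356 = 1.5019

T-interval: x̄ ± E = 32 ± 1.5019 = (30.4981, 33.5019)

Rounded to 2 decimal places:

(30.50, 33.50)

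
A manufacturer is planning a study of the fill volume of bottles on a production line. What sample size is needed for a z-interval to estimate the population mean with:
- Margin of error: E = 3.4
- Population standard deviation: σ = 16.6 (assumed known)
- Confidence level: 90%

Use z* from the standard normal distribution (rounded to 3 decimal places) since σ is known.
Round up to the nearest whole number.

Using z* since population σ is known (z-interval formula).

For 90% confidence, z* = 1.645 (from standard normal table)

Sample size formula for z-interval: n = (z*σ/E)²

n = (1.645 × 16.6 / 3.4)²
  = (8.031471)²
  = 64.5045

Round up to the nearest whole number: n = 65

65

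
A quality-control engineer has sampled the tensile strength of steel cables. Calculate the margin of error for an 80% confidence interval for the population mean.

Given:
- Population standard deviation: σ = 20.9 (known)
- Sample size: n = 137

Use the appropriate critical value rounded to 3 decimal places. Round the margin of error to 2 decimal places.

The population standard deviation σ is known, so use the z-interval margin of error formula.

For 80% confidence, z* = 1.282 (from standard normal table)

Margin of error formula for z-interval: E = z* × σ/√n

E = 1.282 × 20.9/√137
  = 1.282 × 1.785608
  = 2.2891

Rounded to 2 decimal places:

2.29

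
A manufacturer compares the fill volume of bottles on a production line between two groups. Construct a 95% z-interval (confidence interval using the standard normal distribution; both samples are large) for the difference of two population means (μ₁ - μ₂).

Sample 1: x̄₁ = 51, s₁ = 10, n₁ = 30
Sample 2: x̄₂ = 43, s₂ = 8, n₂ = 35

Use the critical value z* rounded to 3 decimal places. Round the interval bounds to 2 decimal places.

Both samples are large (n₁ = 30 ≥ 30, n₂ = 35 ≥ 30), so a z-interval for the difference of means applies.

Point estimate: x̄₁ - x̄₂ = 51 - 43 = 8

Standard error: SE = √(s₁²/n₁ + s₂²/n₂)
= √(10²/30 + 8²/35)
= √(3.333333 + 1.828571)
= 2.271983

For 95% confidence, z* = 1.96 (from standard normal table)
Margin of error: E = z* × SE = 1.96 × 2.271983 = 4.4531

Z-interval: (x̄₁ - x̄₂) ± E = 8 ± 4.4531 = (3.5469, 12.4531)

Rounded to 2 decimal places:

(3.55, 12.45)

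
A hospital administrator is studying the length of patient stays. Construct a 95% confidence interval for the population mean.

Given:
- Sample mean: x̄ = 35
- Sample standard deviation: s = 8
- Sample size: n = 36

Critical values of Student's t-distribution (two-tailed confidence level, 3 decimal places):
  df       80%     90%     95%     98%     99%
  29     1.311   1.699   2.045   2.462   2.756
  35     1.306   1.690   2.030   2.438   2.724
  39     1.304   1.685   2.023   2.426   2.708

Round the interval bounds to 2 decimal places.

The population standard deviation σ is unknown (only the sample standard deviation s is given), so use a t-interval with df = n - 1 = 36 - 1 = 35.

For 95% confidence with df = 35, t* = 2.030 (from t-table)

Standard error: SE = s/√n = 8/√36 = 1.333333

Margin of error: E = t* × SE = 2.030 × 1.333333 = 2.7067

T-interval: x̄ ± E = 35 ± 2.7067 = (32.2933, 37.7067)

Rounded to 2 decimal places:

(32.29, 37.71)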